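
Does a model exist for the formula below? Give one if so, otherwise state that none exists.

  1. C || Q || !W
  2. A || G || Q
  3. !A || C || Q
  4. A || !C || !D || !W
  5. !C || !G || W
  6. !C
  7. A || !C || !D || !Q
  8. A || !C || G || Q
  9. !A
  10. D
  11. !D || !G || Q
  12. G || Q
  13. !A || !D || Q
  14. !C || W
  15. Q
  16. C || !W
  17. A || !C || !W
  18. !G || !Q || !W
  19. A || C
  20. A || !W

Unsatisfiable

Case C = True:
  Clause (!C) is falsified — contradiction.
Case C = False:
  (!A) forces A = False.
  Clause (A || C) is falsified — contradiction.
Both cases fail, so the formula is unsatisfiable.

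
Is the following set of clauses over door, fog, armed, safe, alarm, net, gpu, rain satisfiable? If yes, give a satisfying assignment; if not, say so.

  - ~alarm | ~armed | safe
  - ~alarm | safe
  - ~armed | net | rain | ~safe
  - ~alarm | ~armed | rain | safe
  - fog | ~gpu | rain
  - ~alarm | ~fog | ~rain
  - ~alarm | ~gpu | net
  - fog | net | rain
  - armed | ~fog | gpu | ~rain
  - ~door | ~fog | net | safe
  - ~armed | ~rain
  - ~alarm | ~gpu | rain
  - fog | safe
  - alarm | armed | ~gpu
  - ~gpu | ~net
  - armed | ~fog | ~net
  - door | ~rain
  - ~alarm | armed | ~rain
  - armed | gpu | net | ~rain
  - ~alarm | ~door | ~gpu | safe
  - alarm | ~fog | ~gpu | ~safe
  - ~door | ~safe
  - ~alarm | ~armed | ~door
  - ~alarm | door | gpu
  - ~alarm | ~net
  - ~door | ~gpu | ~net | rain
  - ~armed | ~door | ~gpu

Set door = False.
  then (door | ~rain) forces rain = False.
Set fog = True.
Set armed = True.
Set safe = False.
  then (~alarm | ~armed | safe) forces alarm = False.
Set net = True.
  then (~gpu | ~net) forces gpu = False.
All clauses satisfied.

door = False; fog = True; armed = True; safe = False; alarm = False; net = True; gpu = False; rain = False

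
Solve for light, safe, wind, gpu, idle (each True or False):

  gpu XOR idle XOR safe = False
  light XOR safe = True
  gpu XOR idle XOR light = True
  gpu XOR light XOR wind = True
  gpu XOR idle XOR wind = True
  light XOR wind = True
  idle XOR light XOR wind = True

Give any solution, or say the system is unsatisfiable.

Adding constraints 1, 2, 5, 6 mod 2: every variable appears an even number of times on the left, so the left side is 0.
But the right sides sum to 1 (mod 2). 0 ≠ 1 — the system is inconsistent.

The formula is unsatisfiable.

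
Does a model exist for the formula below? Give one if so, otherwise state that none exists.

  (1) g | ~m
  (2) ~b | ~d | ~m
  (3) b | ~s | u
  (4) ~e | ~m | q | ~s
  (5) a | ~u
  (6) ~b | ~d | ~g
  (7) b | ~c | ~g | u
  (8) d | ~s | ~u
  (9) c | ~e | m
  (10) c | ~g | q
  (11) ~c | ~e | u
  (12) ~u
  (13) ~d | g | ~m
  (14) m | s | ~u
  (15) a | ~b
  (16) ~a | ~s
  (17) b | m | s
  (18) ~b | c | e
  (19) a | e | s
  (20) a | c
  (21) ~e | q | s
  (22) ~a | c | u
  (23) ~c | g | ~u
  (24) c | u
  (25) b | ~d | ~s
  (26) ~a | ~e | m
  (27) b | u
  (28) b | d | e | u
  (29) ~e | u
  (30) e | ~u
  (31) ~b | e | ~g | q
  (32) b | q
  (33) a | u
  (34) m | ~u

u: False; m: False; s: False; d: True; a: True; g: False; q: True; e: False; c: True; b: True

Unit clause (~u) forces u = False.
In (c | u) only c is left, so c = True.
In (b | u) only b is left, so b = True.
In (~e | u) only ~e is left, so e = False.
In (a | u) only a is left, so a = True.
In (~a | ~s) only ~s is left, so s = False.
Set m = False.
Set d = True.
  then (~b | ~d | ~g) forces g = False.
Set q = True.
All clauses satisfied.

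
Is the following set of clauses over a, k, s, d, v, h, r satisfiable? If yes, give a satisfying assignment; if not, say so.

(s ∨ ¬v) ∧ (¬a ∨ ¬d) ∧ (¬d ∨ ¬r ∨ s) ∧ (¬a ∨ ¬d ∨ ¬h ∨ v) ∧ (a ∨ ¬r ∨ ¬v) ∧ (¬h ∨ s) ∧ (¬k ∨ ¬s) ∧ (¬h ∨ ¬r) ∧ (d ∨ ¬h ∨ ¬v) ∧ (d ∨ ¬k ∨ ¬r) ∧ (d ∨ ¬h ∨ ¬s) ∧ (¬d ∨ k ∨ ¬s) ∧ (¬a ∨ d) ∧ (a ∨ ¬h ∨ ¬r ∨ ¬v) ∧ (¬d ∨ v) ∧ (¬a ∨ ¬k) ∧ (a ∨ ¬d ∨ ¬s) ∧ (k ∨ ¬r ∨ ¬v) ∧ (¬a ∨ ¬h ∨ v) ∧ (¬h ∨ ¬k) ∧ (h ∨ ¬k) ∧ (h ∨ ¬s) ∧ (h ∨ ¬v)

a: False; k: False; s: False; d: False; v: False; h: False; r: True

Try a = True:
  (¬a ∨ ¬d) forces d = False.
  clause (¬a ∨ d) is falsified — backtrack.
So a = False.
Try k = True:
  (¬k ∨ ¬s) forces s = False.
  (s ∨ ¬v) forces v = False.
  (¬h ∨ s) forces h = False.
  clause (h ∨ ¬k) is falsified — backtrack.
So k = False.
Set s = False.
  then (s ∨ ¬v) forces v = False.
  then (¬h ∨ s) forces h = False.
  then (¬d ∨ v) forces d = False.
Set r = True.
All clauses satisfied.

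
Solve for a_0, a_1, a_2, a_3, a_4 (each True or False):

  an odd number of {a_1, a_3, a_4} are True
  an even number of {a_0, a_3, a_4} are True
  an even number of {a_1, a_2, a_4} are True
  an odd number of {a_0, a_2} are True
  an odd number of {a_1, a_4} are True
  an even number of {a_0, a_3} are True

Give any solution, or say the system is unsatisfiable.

a_0: False, a_1: True, a_2: True, a_3: False, a_4: False

{a_1, a_3, a_4}: 1 true → odd ✓
{a_0, a_3, a_4}: 0 true → even ✓
{a_1, a_2, a_4}: 2 true → even ✓
{a_0, a_2}: 1 true → odd ✓
{a_1, a_4}: 1 true → odd ✓
{a_0, a_3}: 0 true → even ✓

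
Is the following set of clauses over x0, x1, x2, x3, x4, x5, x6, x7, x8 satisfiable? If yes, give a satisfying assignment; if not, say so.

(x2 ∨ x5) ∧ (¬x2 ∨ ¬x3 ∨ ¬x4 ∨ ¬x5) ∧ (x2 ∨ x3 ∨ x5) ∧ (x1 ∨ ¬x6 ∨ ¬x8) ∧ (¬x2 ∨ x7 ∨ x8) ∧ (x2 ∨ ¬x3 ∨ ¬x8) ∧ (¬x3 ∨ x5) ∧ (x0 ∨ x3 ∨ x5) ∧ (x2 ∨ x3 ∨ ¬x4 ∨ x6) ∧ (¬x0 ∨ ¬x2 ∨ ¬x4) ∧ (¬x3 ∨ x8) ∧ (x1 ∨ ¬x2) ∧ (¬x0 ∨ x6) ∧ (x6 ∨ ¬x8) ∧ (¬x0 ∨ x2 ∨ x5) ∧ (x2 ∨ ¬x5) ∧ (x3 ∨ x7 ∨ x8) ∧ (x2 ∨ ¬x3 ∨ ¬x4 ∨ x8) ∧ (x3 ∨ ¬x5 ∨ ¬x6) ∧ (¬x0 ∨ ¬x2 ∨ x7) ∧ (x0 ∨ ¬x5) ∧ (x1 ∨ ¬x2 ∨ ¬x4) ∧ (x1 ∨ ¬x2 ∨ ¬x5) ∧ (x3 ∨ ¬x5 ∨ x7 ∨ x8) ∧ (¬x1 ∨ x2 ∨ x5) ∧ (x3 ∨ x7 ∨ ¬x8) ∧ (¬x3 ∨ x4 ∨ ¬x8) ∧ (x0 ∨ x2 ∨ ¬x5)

x0 = True, x1 = True, x2 = True, x3 = False, x4 = False, x5 = False, x6 = True, x7 = True, x8 = False

Try x0 = False:
  (x0 ∨ ¬x5) forces x5 = False.
  (x2 ∨ x5) forces x2 = True.
  (¬x3 ∨ x5) forces x3 = False.
  clause (x0 ∨ x3 ∨ x5) is falsified — backtrack.
So x0 = True.
  then (¬x0 ∨ x6) forces x6 = True.
Try x1 = False:
  (x1 ∨ ¬x6 ∨ ¬x8) forces x8 = False.
  (¬x3 ∨ x8) forces x3 = False.
  (x1 ∨ ¬x2) forces x2 = False.
  (x2 ∨ x5) forces x5 = True.
  clause (x2 ∨ ¬x5) is falsified — backtrack.
So x1 = True.
Set x2 = True.
  then (¬x0 ∨ ¬x2 ∨ ¬x4) forces x4 = False.
  then (¬x0 ∨ ¬x2 ∨ x7) forces x7 = True.
Try x3 = True:
  (¬x3 ∨ x5) forces x5 = True.
  (¬x3 ∨ x8) forces x8 = True.
  clause (¬x3 ∨ x4 ∨ ¬x8) is falsified — backtrack.
So x3 = False.
  then (x3 ∨ ¬x5 ∨ ¬x6) forces x5 = False.
Set x8 = False.
All clauses satisfied.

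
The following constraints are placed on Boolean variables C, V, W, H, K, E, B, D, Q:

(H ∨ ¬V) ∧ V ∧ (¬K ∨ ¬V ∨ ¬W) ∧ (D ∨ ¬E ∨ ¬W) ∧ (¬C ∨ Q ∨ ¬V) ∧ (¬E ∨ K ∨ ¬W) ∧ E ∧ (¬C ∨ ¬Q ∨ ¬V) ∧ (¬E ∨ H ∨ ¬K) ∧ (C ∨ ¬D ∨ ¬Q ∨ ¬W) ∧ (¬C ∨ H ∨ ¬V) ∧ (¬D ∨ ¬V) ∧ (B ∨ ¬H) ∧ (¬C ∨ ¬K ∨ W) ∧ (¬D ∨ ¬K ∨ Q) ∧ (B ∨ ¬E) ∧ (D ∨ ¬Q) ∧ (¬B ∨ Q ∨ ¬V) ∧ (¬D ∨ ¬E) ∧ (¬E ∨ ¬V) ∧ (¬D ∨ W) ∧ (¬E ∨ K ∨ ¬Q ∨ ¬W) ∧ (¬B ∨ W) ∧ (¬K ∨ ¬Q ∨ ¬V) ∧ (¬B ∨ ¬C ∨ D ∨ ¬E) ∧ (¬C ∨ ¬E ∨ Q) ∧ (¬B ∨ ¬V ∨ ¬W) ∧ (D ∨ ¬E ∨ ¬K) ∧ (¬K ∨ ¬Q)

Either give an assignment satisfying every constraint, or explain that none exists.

Unsatisfiable — no assignment works.

Case E = True:
  (V) forces V = True.
  Clause (¬E ∨ ¬V) is falsified — contradiction.
Case E = False:
  Clause (E) is falsified — contradiction.
Both cases fail, so the formula is unsatisfiable.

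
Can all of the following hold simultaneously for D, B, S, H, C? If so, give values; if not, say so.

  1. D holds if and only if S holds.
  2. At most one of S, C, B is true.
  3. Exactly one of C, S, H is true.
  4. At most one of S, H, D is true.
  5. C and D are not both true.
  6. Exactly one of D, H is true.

D=F; B=T; S=F; H=T; C=F

  (1) D=F, S=F — same ✓
  (2) {S, C, B}: 1 true — at most one ✓
  (3) {C, S, H}: 1 true — exactly one ✓
  (4) {S, H, D}: 1 true — at most one ✓
  (5) C=F, D=F — not both ✓
  (6) {D, H}: 1 true — exactly one ✓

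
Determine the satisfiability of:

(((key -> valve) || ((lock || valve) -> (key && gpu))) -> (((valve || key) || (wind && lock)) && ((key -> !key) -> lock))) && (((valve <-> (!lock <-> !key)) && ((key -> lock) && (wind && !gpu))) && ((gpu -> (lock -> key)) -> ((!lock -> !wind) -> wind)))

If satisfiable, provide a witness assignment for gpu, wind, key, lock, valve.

gpu: False, wind: True, key: False, lock: True, valve: False

  ((key -> valve) || ((lock || valve) -> (key && gpu))) -> (((valve || key) || (wind && lock)) && ((key -> !key) -> lock)) = True
    (key -> valve) || ((lock || valve) -> (key && gpu)) = True
      key -> valve = True
      (lock || valve) -> (key && gpu) = False
        lock || valve = True
        key && gpu = False
    ((valve || key) || (wind && lock)) && ((key -> !key) -> lock) = True
      (valve || key) || (wind && lock) = True
        valve || key = False
        wind && lock = True
      (key -> !key) -> lock = True
        key -> !key = True
          !key = True
  ((valve <-> (!lock <-> !key)) && ((key -> lock) && (wind && !gpu))) && ((gpu -> (lock -> key)) -> ((!lock -> !wind) -> wind)) = True
    (valve <-> (!lock <-> !key)) && ((key -> lock) && (wind && !gpu)) = True
      valve <-> (!lock <-> !key) = True
        !lock <-> !key = False
          !lock = False
          !key = True
      (key -> lock) && (wind && !gpu) = True
        key -> lock = True
        wind && !gpu = True
          !gpu = True
    (gpu -> (lock -> key)) -> ((!lock -> !wind) -> wind) = True
      gpu -> (lock -> key) = True
        lock -> key = False
      (!lock -> !wind) -> wind = True
        !lock -> !wind = True
          !lock = False
          !wind = False
Both conjuncts True, so the formula holds.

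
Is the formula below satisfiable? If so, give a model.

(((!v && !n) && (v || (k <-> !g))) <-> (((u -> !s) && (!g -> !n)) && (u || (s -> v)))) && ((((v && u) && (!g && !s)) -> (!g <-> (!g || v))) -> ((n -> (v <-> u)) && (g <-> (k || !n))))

n: True, k: True, v: True, s: True, g: True, u: True

  ((!v && !n) && (v || (k <-> !g))) <-> (((u -> !s) && (!g -> !n)) && (u || (s -> v))) = True
    (!v && !n) && (v || (k <-> !g)) = False
      !v && !n = False
        !v = False
        !n = False
      v || (k <-> !g) = True
        k <-> !g = False
          !g = False
    ((u -> !s) && (!g -> !n)) && (u || (s -> v)) = False
      (u -> !s) && (!g -> !n) = False
        u -> !s = False
          !s = False
        !g -> !n = True
          !g = False
          !n = False
      u || (s -> v) = True
        s -> v = True
  (((v && u) && (!g && !s)) -> (!g <-> (!g || v))) -> ((n -> (v <-> u)) && (g <-> (k || !n))) = True
    ((v && u) && (!g && !s)) -> (!g <-> (!g || v)) = True
      (v && u) && (!g && !s) = False
        v && u = True
        !g && !s = False
          !g = False
          !s = False
      !g <-> (!g || v) = False
        !g = False
        !g || v = True
          !g = False
    (n -> (v <-> u)) && (g <-> (k || !n)) = True
      n -> (v <-> u) = True
        v <-> u = True
      g <-> (k || !n) = True
        k || !n = True
          !n = False
Both conjuncts True, so the formula holds.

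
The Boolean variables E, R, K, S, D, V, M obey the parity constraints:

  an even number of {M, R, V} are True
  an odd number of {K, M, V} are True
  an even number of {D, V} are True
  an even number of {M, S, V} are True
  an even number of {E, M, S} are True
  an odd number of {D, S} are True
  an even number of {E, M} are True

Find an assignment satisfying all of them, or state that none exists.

E: True, R: False, K: True, S: False, D: True, V: True, M: True

{M, R, V}: 2 true → even ✓
{K, M, V}: 3 true → odd ✓
{D, V}: 2 true → even ✓
{M, S, V}: 2 true → even ✓
{E, M, S}: 2 true → even ✓
{D, S}: 1 true → odd ✓
{E, M}: 2 true → even ✓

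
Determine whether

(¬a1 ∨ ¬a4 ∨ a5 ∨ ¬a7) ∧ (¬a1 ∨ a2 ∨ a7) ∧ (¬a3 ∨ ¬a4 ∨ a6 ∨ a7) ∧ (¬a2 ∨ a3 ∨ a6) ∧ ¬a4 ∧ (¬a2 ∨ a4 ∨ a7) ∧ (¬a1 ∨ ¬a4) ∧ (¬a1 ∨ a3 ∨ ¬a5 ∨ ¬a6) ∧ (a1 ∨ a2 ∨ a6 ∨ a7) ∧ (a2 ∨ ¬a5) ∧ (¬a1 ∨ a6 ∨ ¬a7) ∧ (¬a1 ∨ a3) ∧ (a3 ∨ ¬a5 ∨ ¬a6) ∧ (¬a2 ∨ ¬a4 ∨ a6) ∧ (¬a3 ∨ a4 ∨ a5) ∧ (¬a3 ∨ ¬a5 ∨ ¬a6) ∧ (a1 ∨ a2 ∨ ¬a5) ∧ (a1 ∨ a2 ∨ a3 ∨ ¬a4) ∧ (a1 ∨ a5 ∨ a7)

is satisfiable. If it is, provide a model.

a1 = False; a2 = False; a3 = False; a4 = False; a5 = False; a6 = False; a7 = True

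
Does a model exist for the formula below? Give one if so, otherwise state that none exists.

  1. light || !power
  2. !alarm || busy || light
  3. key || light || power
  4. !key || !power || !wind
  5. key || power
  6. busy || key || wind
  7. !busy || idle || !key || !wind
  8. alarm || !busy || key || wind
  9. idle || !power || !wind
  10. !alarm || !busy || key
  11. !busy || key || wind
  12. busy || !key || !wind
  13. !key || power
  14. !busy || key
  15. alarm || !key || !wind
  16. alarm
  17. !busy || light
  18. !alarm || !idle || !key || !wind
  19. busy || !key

busy=T; idle=T; light=T; key=T; alarm=T; power=T; wind=F

Unit clause (alarm) forces alarm = True.
Set busy = True.
  then (!alarm || !busy || key) forces key = True.
  then (!key || power) forces power = True.
  then (!busy || light) forces light = True.
  then (!key || !power || !wind) forces wind = False.
Set idle = True.
All clauses satisfied.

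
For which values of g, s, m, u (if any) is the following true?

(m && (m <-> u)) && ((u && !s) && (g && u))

g = True; s = False; m = True; u = True

  m && (m <-> u) = True
    m <-> u = True
  (u && !s) && (g && u) = True
    u && !s = True
      !s = True
    g && u = True
Both conjuncts True, so the formula holds.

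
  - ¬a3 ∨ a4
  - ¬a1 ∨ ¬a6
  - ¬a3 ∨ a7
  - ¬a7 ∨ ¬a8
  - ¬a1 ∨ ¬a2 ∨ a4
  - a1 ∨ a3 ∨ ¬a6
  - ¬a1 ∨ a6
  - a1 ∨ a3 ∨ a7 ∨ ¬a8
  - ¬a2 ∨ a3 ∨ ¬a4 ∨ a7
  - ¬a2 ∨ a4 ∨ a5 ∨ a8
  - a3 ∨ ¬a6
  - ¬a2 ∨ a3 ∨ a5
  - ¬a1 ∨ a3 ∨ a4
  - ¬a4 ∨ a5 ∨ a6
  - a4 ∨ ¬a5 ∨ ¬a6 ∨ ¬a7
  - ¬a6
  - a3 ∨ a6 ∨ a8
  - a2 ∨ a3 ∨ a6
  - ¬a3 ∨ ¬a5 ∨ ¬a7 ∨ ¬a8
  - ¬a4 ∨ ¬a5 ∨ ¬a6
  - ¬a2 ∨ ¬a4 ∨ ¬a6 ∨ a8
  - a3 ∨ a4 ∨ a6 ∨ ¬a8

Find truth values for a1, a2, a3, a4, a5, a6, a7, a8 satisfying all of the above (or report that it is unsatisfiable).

a1=F; a2=T; a3=T; a4=T; a5=T; a6=F; a7=T; a8=F

Unit clause (¬a6) forces a6 = False.
In (¬a1 ∨ a6) only ¬a1 is left, so a1 = False.
Set a2 = True.
Set a3 = True.
  then (¬a3 ∨ a4) forces a4 = True.
  then (¬a3 ∨ a7) forces a7 = True.
  then (¬a7 ∨ ¬a8) forces a8 = False.
  then (¬a4 ∨ a5 ∨ a6) forces a5 = True.
All clauses satisfied.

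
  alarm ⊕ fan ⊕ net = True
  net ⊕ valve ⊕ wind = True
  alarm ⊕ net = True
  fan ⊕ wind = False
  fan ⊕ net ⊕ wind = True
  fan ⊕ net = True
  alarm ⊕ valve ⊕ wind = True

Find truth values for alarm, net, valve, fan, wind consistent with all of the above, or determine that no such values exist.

Adding constraints 2, 3, 7 mod 2: every variable appears an even number of times on the left, so the left side is 0.
But the right sides sum to 1 (mod 2). 0 ≠ 1 — the system is inconsistent.

No satisfying assignment exists.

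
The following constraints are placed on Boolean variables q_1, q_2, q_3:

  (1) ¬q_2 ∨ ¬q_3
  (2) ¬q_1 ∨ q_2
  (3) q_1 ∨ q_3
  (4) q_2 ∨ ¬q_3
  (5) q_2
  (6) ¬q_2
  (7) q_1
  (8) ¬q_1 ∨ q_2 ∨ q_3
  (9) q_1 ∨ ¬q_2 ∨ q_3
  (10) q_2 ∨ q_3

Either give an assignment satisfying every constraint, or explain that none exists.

Unsatisfiable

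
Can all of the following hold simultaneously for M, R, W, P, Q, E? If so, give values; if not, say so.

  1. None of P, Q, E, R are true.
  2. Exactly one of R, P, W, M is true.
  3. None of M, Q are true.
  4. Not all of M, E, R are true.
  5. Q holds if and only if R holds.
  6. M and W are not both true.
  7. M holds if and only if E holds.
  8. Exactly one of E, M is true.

Case M = True:
  Constraint (3) is violated (M=T) — contradiction.
Case M = False:
  (1) forces P = False.
  (1) forces Q = False.
  (1) forces E = False.
  Constraint (8) is violated (E=F, M=F) — contradiction.
Both cases fail — unsatisfiable.

No satisfying assignment exists.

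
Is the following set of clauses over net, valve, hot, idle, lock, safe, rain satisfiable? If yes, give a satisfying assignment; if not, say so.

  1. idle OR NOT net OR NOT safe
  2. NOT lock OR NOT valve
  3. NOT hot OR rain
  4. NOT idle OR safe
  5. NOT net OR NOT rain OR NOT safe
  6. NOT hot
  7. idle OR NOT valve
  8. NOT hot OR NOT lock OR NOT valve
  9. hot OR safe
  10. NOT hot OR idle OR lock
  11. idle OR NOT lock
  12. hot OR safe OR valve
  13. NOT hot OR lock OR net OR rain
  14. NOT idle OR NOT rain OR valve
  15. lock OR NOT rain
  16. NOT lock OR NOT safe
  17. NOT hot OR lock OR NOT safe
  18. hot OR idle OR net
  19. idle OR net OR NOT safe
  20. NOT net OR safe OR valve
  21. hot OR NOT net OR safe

Unit clause (NOT hot) forces hot = False.
In (hot OR safe) only safe is left, so safe = True.
In (NOT lock OR NOT safe) only NOT lock is left, so lock = False.
In (lock OR NOT rain) only NOT rain is left, so rain = False.
Set net = True.
  then (idle OR NOT net OR NOT safe) forces idle = True.
Set valve = False.
All clauses satisfied.

net: True; valve: False; hot: False; idle: True; lock: False; safe: True; rain: False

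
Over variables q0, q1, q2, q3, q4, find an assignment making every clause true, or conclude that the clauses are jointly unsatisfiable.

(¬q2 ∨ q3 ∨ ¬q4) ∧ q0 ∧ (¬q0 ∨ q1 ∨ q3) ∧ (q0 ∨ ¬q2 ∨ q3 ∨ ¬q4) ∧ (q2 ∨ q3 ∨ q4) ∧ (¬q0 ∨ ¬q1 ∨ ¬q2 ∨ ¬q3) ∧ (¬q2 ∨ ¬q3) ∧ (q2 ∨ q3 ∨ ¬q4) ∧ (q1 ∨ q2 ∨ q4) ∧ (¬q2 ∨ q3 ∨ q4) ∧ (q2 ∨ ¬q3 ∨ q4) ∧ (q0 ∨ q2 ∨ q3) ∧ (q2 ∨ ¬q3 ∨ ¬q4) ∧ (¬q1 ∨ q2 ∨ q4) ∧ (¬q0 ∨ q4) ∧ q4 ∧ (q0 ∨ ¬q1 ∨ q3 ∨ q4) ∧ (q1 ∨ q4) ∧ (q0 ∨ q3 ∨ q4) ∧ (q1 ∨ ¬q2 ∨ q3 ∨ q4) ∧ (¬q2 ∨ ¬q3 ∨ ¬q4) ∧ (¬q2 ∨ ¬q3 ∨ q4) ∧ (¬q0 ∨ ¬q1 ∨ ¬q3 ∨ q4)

UNSATISFIABLE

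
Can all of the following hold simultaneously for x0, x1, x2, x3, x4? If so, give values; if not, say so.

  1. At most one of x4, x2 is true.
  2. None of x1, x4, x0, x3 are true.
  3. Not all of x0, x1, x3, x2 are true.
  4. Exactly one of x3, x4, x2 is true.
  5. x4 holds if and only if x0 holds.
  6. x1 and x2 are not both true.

x0=F, x1=F, x2=T, x3=F, x4=F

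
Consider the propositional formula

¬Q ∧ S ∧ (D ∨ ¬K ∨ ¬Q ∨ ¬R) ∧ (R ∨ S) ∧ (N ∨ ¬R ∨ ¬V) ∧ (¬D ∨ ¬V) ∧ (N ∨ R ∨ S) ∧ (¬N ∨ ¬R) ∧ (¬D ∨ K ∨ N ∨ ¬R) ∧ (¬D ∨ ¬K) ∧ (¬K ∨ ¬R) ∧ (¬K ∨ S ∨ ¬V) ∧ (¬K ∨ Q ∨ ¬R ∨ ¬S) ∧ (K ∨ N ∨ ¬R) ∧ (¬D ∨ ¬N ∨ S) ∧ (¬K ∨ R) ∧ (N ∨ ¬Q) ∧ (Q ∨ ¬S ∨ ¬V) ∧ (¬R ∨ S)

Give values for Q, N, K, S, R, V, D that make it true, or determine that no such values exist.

Q = False, N = True, K = False, S = True, R = False, V = False, D = True

Unit clause (¬Q) forces Q = False.
Unit clause (S) forces S = True.
In (Q ∨ ¬S ∨ ¬V) only ¬V is left, so V = False.
Set N = True.
  then (¬N ∨ ¬R) forces R = False.
  then (¬K ∨ R) forces K = False.
Set D = True.
All clauses satisfied.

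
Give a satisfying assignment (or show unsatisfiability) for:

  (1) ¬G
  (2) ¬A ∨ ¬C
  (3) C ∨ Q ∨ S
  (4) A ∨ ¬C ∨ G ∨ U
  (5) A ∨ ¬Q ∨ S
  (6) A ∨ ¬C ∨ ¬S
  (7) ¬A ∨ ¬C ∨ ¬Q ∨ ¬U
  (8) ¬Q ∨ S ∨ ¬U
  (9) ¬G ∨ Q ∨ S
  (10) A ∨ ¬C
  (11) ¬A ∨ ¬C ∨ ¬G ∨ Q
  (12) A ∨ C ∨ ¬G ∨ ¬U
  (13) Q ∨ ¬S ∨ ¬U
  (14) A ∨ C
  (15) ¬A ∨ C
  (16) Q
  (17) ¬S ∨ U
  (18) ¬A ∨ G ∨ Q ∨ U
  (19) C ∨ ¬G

UNSATISFIABLE

Case A = True:
  (¬G) forces G = False.
  (¬A ∨ ¬C) forces C = False.
  Clause (¬A ∨ C) is falsified — contradiction.
Case A = False:
  (¬G) forces G = False.
  (A ∨ ¬C) forces C = False.
  Clause (A ∨ C) is falsified — contradiction.
Both cases fail, so the formula is unsatisfiable.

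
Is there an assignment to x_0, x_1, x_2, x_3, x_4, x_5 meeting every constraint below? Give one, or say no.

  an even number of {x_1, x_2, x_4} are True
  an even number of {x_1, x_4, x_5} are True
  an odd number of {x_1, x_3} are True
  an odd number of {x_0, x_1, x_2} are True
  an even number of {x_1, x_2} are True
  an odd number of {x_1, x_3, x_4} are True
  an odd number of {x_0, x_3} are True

x_0=T, x_1=T, x_2=T, x_3=F, x_4=F, x_5=T

{x_1, x_2, x_4}: 2 true → even ✓
{x_1, x_4, x_5}: 2 true → even ✓
{x_1, x_3}: 1 true → odd ✓
{x_0, x_1, x_2}: 3 true → odd ✓
{x_1, x_2}: 2 true → even ✓
{x_1, x_3, x_4}: 1 true → odd ✓
{x_0, x_3}: 1 true → odd ✓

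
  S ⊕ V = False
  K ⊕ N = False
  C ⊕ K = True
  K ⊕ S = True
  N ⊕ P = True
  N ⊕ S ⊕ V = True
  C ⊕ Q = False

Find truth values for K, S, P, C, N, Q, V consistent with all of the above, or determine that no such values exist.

K: True, S: False, P: False, C: False, N: True, Q: False, V: False

S ⊕ V = F ⊕ F = False ✓
K ⊕ N = T ⊕ T = False ✓
C ⊕ K = F ⊕ T = True ✓
K ⊕ S = T ⊕ F = True ✓
N ⊕ P = T ⊕ F = True ✓
N ⊕ S ⊕ V = T ⊕ F ⊕ F = True ✓
C ⊕ Q = F ⊕ F = False ✓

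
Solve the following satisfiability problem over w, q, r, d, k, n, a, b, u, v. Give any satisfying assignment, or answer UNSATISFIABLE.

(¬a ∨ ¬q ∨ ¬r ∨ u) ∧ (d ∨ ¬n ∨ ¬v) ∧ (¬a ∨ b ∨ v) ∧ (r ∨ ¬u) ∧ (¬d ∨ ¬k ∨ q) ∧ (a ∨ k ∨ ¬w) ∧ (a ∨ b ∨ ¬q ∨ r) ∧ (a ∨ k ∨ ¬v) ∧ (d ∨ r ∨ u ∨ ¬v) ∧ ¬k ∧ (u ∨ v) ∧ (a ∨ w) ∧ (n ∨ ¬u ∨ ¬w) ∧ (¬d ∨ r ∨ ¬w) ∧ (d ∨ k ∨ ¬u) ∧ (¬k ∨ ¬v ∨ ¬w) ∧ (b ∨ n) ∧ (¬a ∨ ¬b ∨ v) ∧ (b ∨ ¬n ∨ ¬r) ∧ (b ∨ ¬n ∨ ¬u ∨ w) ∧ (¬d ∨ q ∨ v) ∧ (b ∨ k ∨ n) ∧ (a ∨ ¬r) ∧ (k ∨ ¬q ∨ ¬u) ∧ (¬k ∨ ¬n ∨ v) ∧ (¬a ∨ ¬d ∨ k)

w = True, q = False, r = True, d = False, k = False, n = False, a = True, b = True, u = False, v = True

Unit clause (¬k) forces k = False.
Set w = True.
  then (a ∨ k ∨ ¬w) forces a = True.
  then (¬a ∨ ¬d ∨ k) forces d = False.
  then (d ∨ k ∨ ¬u) forces u = False.
  then (u ∨ v) forces v = True.
  then (d ∨ ¬n ∨ ¬v) forces n = False.
  then (d ∨ r ∨ u ∨ ¬v) forces r = True.
  then (b ∨ n) forces b = True.
  then (¬a ∨ ¬q ∨ ¬r ∨ u) forces q = False.
All clauses satisfied.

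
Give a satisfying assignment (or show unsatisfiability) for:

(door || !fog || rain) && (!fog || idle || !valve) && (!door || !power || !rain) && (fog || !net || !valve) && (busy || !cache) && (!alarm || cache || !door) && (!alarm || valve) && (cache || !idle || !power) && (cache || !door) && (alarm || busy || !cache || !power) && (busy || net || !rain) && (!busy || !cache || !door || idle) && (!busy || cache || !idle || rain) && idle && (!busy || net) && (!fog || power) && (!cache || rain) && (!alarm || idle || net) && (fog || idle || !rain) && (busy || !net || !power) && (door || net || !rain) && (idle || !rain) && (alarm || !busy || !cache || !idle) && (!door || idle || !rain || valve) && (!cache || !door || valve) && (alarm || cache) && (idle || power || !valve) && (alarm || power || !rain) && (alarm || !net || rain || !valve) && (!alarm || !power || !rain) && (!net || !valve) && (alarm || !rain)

Unit clause (idle) forces idle = True.
Set rain = False.
  then (!cache || rain) forces cache = False.
  then (alarm || cache) forces alarm = True.
  then (!alarm || cache || !door) forces door = False.
  then (!alarm || valve) forces valve = True.
  then (cache || !idle || !power) forces power = False.
  then (!busy || cache || !idle || rain) forces busy = False.
  then (!fog || power) forces fog = False.
  then (!net || !valve) forces net = False.
All clauses satisfied.

rain = False, cache = False, alarm = True, idle = True, busy = False, valve = True, power = False, fog = False, net = False, door = False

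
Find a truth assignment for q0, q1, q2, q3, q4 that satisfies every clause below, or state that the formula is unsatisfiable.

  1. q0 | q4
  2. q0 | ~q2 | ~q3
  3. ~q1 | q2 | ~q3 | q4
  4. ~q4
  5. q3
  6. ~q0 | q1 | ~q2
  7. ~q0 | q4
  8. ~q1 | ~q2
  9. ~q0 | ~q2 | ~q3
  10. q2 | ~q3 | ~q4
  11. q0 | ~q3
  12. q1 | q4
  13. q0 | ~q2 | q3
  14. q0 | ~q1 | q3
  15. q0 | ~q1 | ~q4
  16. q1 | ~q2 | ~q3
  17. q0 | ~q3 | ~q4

The formula is unsatisfiable.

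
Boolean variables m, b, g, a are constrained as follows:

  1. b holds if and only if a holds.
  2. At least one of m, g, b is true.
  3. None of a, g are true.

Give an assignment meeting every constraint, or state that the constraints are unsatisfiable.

m=T, b=F, g=F, a=F

  (1) b=F, a=F — same ✓
  (2) {m, g, b}: 1 true — at least one ✓
  (3) {a, g}: 0 true — none ✓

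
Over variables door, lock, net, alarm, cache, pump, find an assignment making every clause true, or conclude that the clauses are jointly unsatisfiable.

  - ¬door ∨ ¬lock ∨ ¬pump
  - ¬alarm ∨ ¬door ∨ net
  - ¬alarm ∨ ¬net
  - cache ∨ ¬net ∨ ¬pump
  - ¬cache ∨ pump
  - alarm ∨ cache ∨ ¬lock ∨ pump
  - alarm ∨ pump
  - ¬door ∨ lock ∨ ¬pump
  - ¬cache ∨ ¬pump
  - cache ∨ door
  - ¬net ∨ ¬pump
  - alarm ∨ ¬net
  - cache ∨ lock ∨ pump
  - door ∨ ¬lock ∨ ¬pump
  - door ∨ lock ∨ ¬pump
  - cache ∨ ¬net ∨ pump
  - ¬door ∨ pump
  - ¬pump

Case door = True:
  (¬door ∨ pump) forces pump = True.
  Clause (¬pump) is falsified — contradiction.
Case door = False:
  (cache ∨ door) forces cache = True.
  (¬cache ∨ pump) forces pump = True.
  Clause (¬cache ∨ ¬pump) is falsified — contradiction.
Both cases fail, so the formula is unsatisfiable.

Unsatisfiable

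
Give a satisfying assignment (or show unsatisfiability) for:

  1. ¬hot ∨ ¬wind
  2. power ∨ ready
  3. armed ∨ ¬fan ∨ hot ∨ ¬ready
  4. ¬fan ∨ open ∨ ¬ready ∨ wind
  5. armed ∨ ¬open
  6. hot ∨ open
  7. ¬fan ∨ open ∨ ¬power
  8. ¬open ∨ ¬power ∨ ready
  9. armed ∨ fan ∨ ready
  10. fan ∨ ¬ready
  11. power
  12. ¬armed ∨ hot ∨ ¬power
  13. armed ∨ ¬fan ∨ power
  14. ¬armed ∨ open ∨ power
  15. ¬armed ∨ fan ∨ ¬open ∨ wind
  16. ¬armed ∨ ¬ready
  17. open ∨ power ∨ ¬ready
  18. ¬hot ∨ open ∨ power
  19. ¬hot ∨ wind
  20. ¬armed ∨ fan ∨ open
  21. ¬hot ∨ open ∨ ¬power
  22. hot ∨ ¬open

Case hot = True:
  (¬hot ∨ ¬wind) forces wind = False.
  Clause (¬hot ∨ wind) is falsified — contradiction.
Case hot = False:
  (hot ∨ open) forces open = True.
  Clause (hot ∨ ¬open) is falsified — contradiction.
Both cases fail, so the formula is unsatisfiable.

Unsatisfiable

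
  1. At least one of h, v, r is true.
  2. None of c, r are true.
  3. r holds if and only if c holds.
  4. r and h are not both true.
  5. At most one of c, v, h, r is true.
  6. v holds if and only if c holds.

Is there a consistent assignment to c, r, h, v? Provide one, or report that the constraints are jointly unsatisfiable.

c: False; r: False; h: True; v: False

  (1) {h, v, r}: 1 true — at least one ✓
  (2) {c, r}: 0 true — none ✓
  (3) r=F, c=F — same ✓
  (4) r=F, h=T — not both ✓
  (5) {c, v, h, r}: 1 true — at most one ✓
  (6) v=F, c=F — same ✓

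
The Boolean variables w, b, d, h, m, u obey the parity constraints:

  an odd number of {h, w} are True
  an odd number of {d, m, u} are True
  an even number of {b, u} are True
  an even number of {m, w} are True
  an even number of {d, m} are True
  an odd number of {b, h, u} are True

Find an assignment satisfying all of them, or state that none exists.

w=F, b=T, d=F, h=T, m=F, u=T

{h, w}: 1 true → odd ✓
{d, m, u}: 1 true → odd ✓
{b, u}: 2 true → even ✓
{m, w}: 0 true → even ✓
{d, m}: 0 true → even ✓
{b, h, u}: 3 true → odd ✓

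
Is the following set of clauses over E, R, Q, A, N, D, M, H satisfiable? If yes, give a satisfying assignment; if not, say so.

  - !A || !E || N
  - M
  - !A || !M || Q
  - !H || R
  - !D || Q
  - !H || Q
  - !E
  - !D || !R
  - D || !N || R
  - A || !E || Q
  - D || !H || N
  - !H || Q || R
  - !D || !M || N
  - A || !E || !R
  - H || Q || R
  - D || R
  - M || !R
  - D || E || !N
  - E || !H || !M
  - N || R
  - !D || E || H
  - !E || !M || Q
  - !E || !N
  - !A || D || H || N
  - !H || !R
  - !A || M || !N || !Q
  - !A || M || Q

Unit clause (M) forces M = True.
Unit clause (!E) forces E = False.
In (E || !H || !M) only !H is left, so H = False.
In (!D || E || H) only !D is left, so D = False.
In (D || R) only R is left, so R = True.
In (D || E || !N) only !N is left, so N = False.
In (!A || D || H || N) only !A is left, so A = False.
Set Q = False.
All clauses satisfied.

E=F, R=T, Q=F, A=F, N=F, D=F, M=T, H=F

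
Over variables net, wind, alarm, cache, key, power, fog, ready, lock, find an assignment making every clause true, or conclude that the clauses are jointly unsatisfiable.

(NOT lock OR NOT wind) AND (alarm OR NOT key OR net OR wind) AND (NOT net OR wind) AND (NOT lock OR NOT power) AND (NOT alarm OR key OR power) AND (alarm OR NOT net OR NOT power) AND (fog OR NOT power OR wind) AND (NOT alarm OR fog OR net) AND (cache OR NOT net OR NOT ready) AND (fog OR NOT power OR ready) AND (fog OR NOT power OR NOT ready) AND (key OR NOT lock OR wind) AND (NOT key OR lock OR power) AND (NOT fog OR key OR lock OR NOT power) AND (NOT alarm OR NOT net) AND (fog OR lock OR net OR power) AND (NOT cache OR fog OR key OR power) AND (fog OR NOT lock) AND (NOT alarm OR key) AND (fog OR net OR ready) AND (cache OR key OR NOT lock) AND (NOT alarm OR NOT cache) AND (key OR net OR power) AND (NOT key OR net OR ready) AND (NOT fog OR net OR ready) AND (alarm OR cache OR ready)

net = False, wind = True, alarm = False, cache = True, key = True, power = True, fog = True, ready = True, lock = False

Set net = False.
Set wind = True.
  then (NOT lock OR NOT wind) forces lock = False.
Set alarm = False.
Set cache = True.
Set key = True.
  then (NOT key OR lock OR power) forces power = True.
  then (NOT key OR net OR ready) forces ready = True.
  then (fog OR NOT power OR NOT ready) forces fog = True.
All clauses satisfied.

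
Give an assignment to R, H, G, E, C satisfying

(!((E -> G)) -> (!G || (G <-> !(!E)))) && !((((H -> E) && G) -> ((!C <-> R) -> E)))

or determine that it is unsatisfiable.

R=T, H=F, G=T, E=F, C=F

  !((E -> G)) -> (!G || (G <-> !(!E))) = True
    !((E -> G)) = False
      E -> G = True
    !G || (G <-> !(!E)) = False
      !G = False
      G <-> !(!E) = False
        !(!E) = False
          !E = True
  !((((H -> E) && G) -> ((!C <-> R) -> E))) = True
    ((H -> E) && G) -> ((!C <-> R) -> E) = False
      (H -> E) && G = True
        H -> E = True
      (!C <-> R) -> E = False
        !C <-> R = True
          !C = True
Both conjuncts True, so the formula holds.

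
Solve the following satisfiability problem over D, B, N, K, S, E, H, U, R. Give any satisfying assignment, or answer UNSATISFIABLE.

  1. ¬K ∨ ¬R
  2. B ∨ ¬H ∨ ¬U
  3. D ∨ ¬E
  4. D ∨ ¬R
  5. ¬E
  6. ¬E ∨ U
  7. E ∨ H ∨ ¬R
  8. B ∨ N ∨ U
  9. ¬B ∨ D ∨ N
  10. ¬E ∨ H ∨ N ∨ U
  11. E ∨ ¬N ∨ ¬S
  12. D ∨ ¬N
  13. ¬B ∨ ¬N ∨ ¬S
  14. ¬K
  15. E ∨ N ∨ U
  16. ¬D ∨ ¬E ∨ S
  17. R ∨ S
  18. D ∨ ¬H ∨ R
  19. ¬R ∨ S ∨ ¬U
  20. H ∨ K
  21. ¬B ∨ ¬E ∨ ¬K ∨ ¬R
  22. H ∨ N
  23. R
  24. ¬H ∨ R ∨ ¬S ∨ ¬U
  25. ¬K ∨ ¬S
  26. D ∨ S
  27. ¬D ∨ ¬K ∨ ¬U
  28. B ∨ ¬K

D=T, B=T, N=T, K=F, S=F, E=F, H=T, U=F, R=T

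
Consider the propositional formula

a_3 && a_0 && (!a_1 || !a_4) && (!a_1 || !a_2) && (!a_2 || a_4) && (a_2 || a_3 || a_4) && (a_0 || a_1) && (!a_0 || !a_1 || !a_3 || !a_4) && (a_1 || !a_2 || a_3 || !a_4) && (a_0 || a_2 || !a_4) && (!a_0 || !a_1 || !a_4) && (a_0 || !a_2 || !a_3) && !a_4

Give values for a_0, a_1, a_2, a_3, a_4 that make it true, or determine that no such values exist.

Unit clause (a_3) forces a_3 = True.
Unit clause (a_0) forces a_0 = True.
Unit clause (!a_4) forces a_4 = False.
In (!a_2 || a_4) only !a_2 is left, so a_2 = False.
Set a_1 = True.
All clauses satisfied.

a_0 = True, a_1 = True, a_2 = False, a_3 = True, a_4 = False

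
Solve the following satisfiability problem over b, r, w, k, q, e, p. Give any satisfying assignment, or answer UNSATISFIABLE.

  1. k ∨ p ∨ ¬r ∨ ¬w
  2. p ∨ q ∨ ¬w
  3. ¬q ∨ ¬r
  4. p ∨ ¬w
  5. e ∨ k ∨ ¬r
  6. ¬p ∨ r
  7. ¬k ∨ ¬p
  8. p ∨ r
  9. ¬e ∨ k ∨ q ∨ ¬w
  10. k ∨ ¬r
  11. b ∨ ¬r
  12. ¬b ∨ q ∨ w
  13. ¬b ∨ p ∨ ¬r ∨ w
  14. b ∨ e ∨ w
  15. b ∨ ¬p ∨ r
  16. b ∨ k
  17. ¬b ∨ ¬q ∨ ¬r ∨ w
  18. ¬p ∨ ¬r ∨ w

Case r = True:
  (¬q ∨ ¬r) forces q = False.
  (k ∨ ¬r) forces k = True.
  (¬k ∨ ¬p) forces p = False.
  (p ∨ q ∨ ¬w) forces w = False.
  (b ∨ ¬r) forces b = True.
  Clause (¬b ∨ q ∨ w) is falsified — contradiction.
Case r = False:
  (¬p ∨ r) forces p = False.
  Clause (p ∨ r) is falsified — contradiction.
Both cases fail, so the formula is unsatisfiable.

UNSATISFIABLE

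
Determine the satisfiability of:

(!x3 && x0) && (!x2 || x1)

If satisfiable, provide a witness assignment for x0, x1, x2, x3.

x0 = True, x1 = True, x2 = False, x3 = False

  !x3 && x0 = True
    !x3 = True
  !x2 || x1 = True
    !x2 = True
Both conjuncts True, so the formula holds.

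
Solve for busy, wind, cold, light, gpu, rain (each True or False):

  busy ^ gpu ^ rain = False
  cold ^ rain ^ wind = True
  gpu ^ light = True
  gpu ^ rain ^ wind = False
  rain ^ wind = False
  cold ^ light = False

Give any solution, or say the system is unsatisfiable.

busy = True; wind = True; cold = True; light = True; gpu = False; rain = True

busy ^ gpu ^ rain = T ^ F ^ T = False ✓
cold ^ rain ^ wind = T ^ T ^ T = True ✓
gpu ^ light = F ^ T = True ✓
gpu ^ rain ^ wind = F ^ T ^ T = False ✓
rain ^ wind = T ^ T = False ✓
cold ^ light = T ^ T = False ✓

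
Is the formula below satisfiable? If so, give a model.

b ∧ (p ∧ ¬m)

p: True; b: True; m: False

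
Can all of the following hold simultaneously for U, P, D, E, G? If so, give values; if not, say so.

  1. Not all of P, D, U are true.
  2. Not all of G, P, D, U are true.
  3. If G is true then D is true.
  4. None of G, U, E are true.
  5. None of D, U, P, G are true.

U=F, P=F, D=F, E=F, G=F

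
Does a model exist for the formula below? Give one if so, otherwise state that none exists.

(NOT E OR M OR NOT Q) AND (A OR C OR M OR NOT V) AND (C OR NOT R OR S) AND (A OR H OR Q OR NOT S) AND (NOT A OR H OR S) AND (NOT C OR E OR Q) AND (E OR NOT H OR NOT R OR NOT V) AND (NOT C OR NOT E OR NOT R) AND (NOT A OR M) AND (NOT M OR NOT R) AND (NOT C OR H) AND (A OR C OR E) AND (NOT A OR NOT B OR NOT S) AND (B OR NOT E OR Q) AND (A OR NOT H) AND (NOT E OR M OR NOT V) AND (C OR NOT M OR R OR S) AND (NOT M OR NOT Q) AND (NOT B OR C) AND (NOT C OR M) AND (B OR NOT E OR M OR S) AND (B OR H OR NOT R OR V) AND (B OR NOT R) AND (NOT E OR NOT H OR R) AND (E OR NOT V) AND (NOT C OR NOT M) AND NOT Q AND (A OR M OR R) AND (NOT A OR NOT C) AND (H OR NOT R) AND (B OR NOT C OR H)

H = False, A = True, B = False, S = True, E = False, C = False, V = False, Q = False, R = False, M = True

Unit clause (NOT Q) forces Q = False.
Set H = False.
  then (NOT C OR H) forces C = False.
  then (NOT B OR C) forces B = False.
  then (B OR NOT R) forces R = False.
  then (B OR NOT E OR Q) forces E = False.
  then (E OR NOT V) forces V = False.
  then (A OR C OR E) forces A = True.
  then (NOT A OR H OR S) forces S = True.
  then (NOT A OR M) forces M = True.
All clauses satisfied.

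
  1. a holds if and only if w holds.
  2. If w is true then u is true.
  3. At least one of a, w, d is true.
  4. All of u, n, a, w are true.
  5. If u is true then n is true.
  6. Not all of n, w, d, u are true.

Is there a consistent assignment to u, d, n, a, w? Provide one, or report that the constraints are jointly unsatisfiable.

u: True, d: False, n: True, a: True, w: True

  (1) a=T, w=T — same ✓
  (2) w=T ⇒ u: T ✓
  (3) {a, w, d}: 2 true — at least one ✓
  (4) {u, n, a, w}: all 4 true ✓
  (5) u=T ⇒ n: T ✓
  (6) {n, w, d, u}: 3/4 true — not all ✓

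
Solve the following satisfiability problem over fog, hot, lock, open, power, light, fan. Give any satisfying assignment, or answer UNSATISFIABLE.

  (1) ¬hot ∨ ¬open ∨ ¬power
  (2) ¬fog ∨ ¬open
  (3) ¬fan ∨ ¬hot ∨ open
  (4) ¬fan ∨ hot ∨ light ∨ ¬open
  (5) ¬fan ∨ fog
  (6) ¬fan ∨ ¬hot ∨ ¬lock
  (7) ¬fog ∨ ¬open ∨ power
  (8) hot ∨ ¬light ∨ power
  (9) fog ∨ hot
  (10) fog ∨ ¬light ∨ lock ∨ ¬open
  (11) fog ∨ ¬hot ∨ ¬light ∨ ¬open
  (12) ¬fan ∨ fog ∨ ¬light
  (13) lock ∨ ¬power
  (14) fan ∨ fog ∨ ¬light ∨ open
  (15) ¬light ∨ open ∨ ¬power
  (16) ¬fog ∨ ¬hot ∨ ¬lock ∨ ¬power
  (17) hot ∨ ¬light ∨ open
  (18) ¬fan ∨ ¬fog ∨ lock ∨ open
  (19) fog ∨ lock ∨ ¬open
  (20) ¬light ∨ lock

fog: True, hot: True, lock: True, open: False, power: False, light: True, fan: False

Set fog = True.
  then (¬fog ∨ ¬open) forces open = False.
Set hot = True.
  then (¬fan ∨ ¬hot ∨ open) forces fan = False.
Set lock = True.
  then (¬fog ∨ ¬hot ∨ ¬lock ∨ ¬power) forces power = False.
Set light = True.
All clauses satisfied.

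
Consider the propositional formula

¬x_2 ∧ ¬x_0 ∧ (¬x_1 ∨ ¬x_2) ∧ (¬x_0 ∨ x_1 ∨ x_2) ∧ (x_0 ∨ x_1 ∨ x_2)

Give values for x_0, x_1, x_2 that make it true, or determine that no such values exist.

Unit clause (¬x_2) forces x_2 = False.
Unit clause (¬x_0) forces x_0 = False.
In (x_0 ∨ x_1 ∨ x_2) only x_1 is left, so x_1 = True.
Check each clause:
  (¬x_2): ¬x_2 holds.
  (¬x_0): ¬x_0 holds.
  (¬x_1 ∨ ¬x_2): ¬x_2 holds.
  (¬x_0 ∨ x_1 ∨ x_2): ¬x_0 holds.
  (x_0 ∨ x_1 ∨ x_2): x_1 holds.
All clauses satisfied.

x_0: False; x_1: True; x_2: False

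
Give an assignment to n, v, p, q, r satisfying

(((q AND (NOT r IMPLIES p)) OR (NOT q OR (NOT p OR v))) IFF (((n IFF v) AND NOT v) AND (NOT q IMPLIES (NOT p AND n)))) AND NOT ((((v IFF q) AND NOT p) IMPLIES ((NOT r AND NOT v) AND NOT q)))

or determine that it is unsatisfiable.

UNSATISFIABLE

Case p = True: the conjunct NOT ((((v IFF q) AND NOT p) IMPLIES ((NOT r AND NOT v) AND NOT q))) becomes NOT ((False IMPLIES ((NOT r AND NOT v) AND NOT q))) = False.
Case p = False: the formula simplifies to (((n IFF v) AND NOT v) AND (NOT q IMPLIES n)) AND NOT (((v IFF q) IMPLIES ((NOT r AND NOT v) AND NOT q))).
  v = True: the conjunct NOT v is False.
  v = False: simplifies to (NOT n AND (NOT q IMPLIES n)) AND NOT ((NOT q IMPLIES (NOT r AND NOT q))).
    q = True: the conjunct NOT ((NOT q IMPLIES (NOT r AND NOT q))) becomes NOT ((False IMPLIES False)) = False.
    q = False: simplifies to (NOT n AND n) AND NOT (NOT r).
      n = True: the conjunct NOT n is False.
      n = False: the conjunct n is False.
Both cases fail — unsatisfiable.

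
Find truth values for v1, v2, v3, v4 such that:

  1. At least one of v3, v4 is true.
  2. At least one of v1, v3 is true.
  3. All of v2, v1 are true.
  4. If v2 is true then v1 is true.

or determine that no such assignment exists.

v1 = True; v2 = True; v3 = True; v4 = False

  (1) {v3, v4}: 1 true — at least one ✓
  (2) {v1, v3}: 2 true — at least one ✓
  (3) {v2, v1}: all 2 true ✓
  (4) v2=T ⇒ v1: T ✓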